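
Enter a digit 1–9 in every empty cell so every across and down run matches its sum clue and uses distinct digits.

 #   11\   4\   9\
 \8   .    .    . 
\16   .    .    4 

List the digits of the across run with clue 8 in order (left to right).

2 1 5

4 in 2 cells must be {1,3}.
R1C3 = 9 − 4 = 5 completes the 9 down.
Given what's placed, R2C2 must be 3 to fit the 16 across and 4 down.
R1C1 = 2: the only remaining digit allowed by both the 8 across and the 11 down.
R1C2 = 8 − 7 = 1 completes the 8 across.
R2C1 = 16 − 7 = 9 completes the 16 across.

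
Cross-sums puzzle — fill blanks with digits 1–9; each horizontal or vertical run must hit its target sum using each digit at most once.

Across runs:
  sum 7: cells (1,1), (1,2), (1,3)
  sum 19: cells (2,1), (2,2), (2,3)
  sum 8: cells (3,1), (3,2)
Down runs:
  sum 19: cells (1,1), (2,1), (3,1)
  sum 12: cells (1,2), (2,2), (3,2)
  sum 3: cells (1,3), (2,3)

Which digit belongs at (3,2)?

7 in 3 cells must be {1,2,4}; 3 in 2 cells must be {1,2}.
Only 2 fits (2,3) under both its across sum 19 and down sum 3.
(1,3) = 3 − 2 = 1 completes the 3 down.
Nothing is forced directly, so branch on (2,2), whose candidates are 8 or 9. If (2,2) = 8: then (1,2) would have to be in {2,4} for the 7 across but in {1,3} for the 12 down — contradiction. So (2,2) = 9.
(1,2) = 2: the only remaining digit allowed by both the 7 across and the 12 down.
(2,1) = 19 − 11 = 8 completes the 19 across.
(3,2) = 12 − 11 = 1 completes the 12 down.

1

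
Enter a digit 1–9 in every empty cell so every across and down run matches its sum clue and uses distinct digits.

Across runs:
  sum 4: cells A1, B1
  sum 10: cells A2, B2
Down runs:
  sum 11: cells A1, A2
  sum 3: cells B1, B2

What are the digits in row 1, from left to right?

3, 1

4 in 2 cells must be {1,3}; 3 in 2 cells must be {1,2}.
The 4 across and the 11 down share only 3, so A1 = 3.
B1 = 4 − 3 = 1 completes the 4 across.
A2 = 11 − 3 = 8 completes the 11 down.
B2 = 10 − 8 = 2 completes the 10 across.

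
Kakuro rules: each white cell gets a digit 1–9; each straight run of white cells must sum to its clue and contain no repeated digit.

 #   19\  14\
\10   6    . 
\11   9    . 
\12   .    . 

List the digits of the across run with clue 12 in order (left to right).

R1C2 = 10 − 6 = 4 completes the 10 across.
R2C2 = 11 − 9 = 2 completes the 11 across.
R3C1 = 19 − 15 = 4 completes the 19 down.
R3C2 = 12 − 4 = 8 completes the 12 across.

4, 8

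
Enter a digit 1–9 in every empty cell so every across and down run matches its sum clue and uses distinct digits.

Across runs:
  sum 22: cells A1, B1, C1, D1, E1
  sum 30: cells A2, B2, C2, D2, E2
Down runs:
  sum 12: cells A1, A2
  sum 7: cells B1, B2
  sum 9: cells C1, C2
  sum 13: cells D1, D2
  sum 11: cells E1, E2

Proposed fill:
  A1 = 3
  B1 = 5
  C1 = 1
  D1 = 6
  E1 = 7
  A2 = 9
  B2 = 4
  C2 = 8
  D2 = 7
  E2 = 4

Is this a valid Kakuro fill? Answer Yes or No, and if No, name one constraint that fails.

No — the across run A2–E2 sums to 32, not 30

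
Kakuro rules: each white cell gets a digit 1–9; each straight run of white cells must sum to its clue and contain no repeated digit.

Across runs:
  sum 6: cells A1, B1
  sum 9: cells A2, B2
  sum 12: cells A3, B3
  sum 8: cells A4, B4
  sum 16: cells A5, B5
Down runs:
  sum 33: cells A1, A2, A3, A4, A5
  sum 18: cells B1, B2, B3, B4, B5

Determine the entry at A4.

16 in 2 cells must be {7,9}.
Only 7 fits B5 under both its across sum 16 and down sum 18.
A5 = 16 − 7 = 9 completes the 16 across.
Nothing is forced directly, so branch on B3, whose candidates are 3 or 5. If B3 = 3: then A3 would have to be in {9} for the 12 across but in {3,4,5,6,7,8} for the 33 down — contradiction. So B3 = 5.
A3 = 12 − 5 = 7 completes the 12 across.
No cell is forced outright now. A1 can only be 4 or 5 (the digits allowed by both its 6 across and its 33 down). If A1 = 5: that forces B1 = 1, after which A4 would have to be in {1,2,3,5,6,7} for the 8 across but in {4,8} for the 33 down — contradiction. So A1 = 4.
B1 = 6 − 4 = 2 completes the 6 across.
Given what's placed, A4 must be 5 to fit the 8 across and 33 down.

5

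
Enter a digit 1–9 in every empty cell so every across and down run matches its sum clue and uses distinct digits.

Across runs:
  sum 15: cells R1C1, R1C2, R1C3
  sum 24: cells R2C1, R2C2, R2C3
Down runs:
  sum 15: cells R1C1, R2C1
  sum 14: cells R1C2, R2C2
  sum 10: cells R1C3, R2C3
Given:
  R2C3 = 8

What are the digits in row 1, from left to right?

24 in 3 cells must be {7,8,9}.
R1C3 = 10 − 8 = 2 completes the 10 down.
R2C2 = 9: the only remaining digit allowed by both the 24 across and the 14 down.
R1C2 = 14 − 9 = 5 completes the 14 down.
R2C1 = 24 − 17 = 7 completes the 24 across.
R1C1 = 15 − 7 = 8 completes the 15 across.

8 5 2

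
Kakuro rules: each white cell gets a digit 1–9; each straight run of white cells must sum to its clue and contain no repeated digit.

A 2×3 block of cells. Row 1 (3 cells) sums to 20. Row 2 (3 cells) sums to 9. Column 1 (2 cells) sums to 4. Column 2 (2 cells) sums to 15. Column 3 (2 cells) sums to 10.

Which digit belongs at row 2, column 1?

1

4 in 2 cells must be {1,3}.
The 20 across and the 4 down share only 3, so (1,1) = 3.
(2,1) = 4 − 3 = 1 completes the 4 down.
Given what's placed, (2,2) must be 6 to fit the 9 across and 15 down.
(2,3) = 9 − 7 = 2 completes the 9 across.
(1,2) = 15 − 6 = 9 completes the 15 down.
(1,3) = 20 − 12 = 8 completes the 20 across.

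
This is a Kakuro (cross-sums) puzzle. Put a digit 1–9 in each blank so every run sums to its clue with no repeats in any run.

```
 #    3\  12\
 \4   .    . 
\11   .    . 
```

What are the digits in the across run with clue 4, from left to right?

4 in 2 cells must be {1,3}; 3 in 2 cells must be {1,2}.
The 4 across and the 3 down share only 1, so R1C1 = 1.
R1C2 = 4 − 1 = 3 completes the 4 across.
R2C1 = 3 − 1 = 2 completes the 3 down.
R2C2 = 11 − 2 = 9 completes the 11 across.

1 3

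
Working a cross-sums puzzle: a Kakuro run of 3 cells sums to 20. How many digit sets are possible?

4

3 distinct digits from 1–9 sum between 6 and 24.
Enumerating: {3,8,9}, {4,7,9}, {5,6,9}, {5,7,8}.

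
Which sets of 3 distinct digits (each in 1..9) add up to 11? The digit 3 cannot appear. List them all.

{1,2,8}; {1,4,6}; {2,4,5}

3 distinct digits from 1–9 sum between 6 and 24.
Dropping sets that contain 3.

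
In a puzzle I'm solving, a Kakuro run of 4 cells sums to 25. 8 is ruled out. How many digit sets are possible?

2

4 distinct digits from 1–9 sum between 10 and 30.
Dropping sets that contain 8.
Enumerating: {3,6,7,9}, {4,5,7,9}.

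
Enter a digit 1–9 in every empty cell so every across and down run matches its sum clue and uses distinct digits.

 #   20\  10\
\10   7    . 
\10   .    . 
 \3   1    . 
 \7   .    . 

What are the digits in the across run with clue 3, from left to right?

3 in 2 cells must be {1,2}; 10 in 4 cells must be {1,2,3,4}.
R1C2 = 10 − 7 = 3 completes the 10 across.
R3C2 = 3 − 1 = 2 completes the 3 across.
No cell is forced outright now. R2C2 can only be 1 or 4 (the digits allowed by both its 10 across and its 10 down). If R2C2 = 4: then R2C1 would have to be in {6} for the 10 across but in {3,4,8,9} for the 20 down — contradiction. So R2C2 = 1.
R2C1 = 10 − 1 = 9 completes the 10 across.
R4C1 = 20 − 17 = 3 completes the 20 down.
R4C2 = 7 − 3 = 4 completes the 7 across.

1 2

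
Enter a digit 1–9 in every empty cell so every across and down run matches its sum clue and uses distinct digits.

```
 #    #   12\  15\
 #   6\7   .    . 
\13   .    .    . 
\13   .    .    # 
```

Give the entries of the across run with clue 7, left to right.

The 7 across and the 15 down share only 6, so R1C3 = 6.
R2C3 = 15 − 6 = 9 completes the 15 down.
R1C2 = 7 − 6 = 1 completes the 7 across.
R2C1 = 1: the only remaining digit allowed by both the 13 across and the 6 down.
R2C2 = 13 − 10 = 3 completes the 13 across.
R3C1 = 6 − 1 = 5 completes the 6 down.
R3C2 = 13 − 5 = 8 completes the 13 across.

1 6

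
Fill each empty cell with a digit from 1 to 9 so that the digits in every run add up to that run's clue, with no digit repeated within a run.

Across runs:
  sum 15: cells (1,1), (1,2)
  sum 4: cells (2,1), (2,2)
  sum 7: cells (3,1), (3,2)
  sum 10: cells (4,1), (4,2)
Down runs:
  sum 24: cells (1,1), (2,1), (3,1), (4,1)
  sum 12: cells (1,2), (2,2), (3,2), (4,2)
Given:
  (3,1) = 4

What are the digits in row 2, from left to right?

4 in 2 cells must be {1,3}.
Only 6 fits (1,2) under both its across sum 15 and down sum 12.
(2,1) = 3: the only remaining digit allowed by both the 4 across and the 24 down.
(2,2) = 4 − 3 = 1 completes the 4 across.
(3,2) = 7 − 4 = 3 completes the 7 across.
(4,2) = 12 − 10 = 2 completes the 12 down.
(1,1) = 15 − 6 = 9 completes the 15 across.
(4,1) = 10 − 2 = 8 completes the 10 across.

3 1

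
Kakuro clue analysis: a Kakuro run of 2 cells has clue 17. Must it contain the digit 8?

Yes

The only way to make 17 from 2 distinct digits is {8,9}, which contains 8.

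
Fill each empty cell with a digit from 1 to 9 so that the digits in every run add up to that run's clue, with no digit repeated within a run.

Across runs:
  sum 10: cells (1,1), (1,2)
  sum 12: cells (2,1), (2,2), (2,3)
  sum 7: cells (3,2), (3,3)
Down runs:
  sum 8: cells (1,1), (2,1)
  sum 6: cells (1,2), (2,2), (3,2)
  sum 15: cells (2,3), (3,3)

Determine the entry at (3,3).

6 in 3 cells must be {1,2,3}.
The 7 across and the 15 down share only 6, so (3,3) = 6.
(2,3) = 15 − 6 = 9 completes the 15 down.
(3,2) = 7 − 6 = 1 completes the 7 across.
(2,2) = 2: the only remaining digit allowed by both the 12 across and the 6 down.
(1,2) = 6 − 3 = 3 completes the 6 down.
(2,1) = 12 − 11 = 1 completes the 12 across.
(1,1) = 10 − 3 = 7 completes the 10 across.

6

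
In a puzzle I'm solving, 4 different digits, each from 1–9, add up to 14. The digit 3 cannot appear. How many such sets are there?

2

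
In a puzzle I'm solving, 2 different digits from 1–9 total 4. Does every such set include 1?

Yes

The only way to make 4 from 2 distinct digits is {1,3}, which contains 1.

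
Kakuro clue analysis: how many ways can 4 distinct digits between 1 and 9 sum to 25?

4 distinct digits from 1–9 sum between 10 and 30.
Enumerating: {1,7,8,9}, {2,6,8,9}, {3,5,8,9}, {3,6,7,9}, {4,5,7,9}, {4,6,7,8}.

6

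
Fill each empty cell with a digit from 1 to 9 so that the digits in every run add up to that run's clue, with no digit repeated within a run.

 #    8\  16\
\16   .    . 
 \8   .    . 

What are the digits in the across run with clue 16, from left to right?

7, 9

16 in 2 cells must be {7,9}.
The 16 across and the 8 down share only 7, so R1C1 = 7.
R1C2 = 16 − 7 = 9 completes the 16 across.
R2C1 = 8 − 7 = 1 completes the 8 down.
R2C2 = 8 − 1 = 7 completes the 8 across.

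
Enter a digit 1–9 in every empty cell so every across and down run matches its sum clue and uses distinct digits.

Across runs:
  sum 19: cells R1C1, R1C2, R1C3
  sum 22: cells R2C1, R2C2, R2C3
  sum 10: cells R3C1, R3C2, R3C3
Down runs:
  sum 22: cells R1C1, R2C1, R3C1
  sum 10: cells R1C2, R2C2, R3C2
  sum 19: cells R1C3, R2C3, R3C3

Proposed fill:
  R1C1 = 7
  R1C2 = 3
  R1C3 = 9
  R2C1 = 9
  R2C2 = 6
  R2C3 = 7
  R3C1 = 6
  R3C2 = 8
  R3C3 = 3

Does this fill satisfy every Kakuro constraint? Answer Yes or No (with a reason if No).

No — the across run R3C1–R3C3 sums to 17, not 10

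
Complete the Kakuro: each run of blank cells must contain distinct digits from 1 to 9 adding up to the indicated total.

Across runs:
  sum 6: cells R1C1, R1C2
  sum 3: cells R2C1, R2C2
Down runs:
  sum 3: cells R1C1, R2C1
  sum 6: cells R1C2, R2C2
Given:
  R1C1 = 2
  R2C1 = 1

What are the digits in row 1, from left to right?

3 in 2 cells must be {1,2}.
R1C2 = 6 − 2 = 4 completes the 6 across.
R2C2 = 3 − 1 = 2 completes the 3 across.

2 4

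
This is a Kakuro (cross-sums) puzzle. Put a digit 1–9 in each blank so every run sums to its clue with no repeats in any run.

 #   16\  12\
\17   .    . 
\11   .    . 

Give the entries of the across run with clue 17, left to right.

9 8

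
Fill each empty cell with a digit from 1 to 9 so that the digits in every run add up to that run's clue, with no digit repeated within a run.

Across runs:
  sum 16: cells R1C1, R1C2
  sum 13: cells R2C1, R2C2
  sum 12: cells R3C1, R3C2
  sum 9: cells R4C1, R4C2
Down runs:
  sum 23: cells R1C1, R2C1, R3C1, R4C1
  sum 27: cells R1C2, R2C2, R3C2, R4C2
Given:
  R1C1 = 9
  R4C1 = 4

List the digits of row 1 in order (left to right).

16 in 2 cells must be {7,9}.
R1C2 = 16 − 9 = 7 completes the 16 across.
R4C2 = 9 − 4 = 5 completes the 9 across.
Given what's placed, R3C2 must be 9 to fit the 12 across and 27 down.
R2C2 = 27 − 21 = 6 completes the 27 down.
R3C1 = 12 − 9 = 3 completes the 12 across.
R2C1 = 13 − 6 = 7 completes the 13 across.

9, 7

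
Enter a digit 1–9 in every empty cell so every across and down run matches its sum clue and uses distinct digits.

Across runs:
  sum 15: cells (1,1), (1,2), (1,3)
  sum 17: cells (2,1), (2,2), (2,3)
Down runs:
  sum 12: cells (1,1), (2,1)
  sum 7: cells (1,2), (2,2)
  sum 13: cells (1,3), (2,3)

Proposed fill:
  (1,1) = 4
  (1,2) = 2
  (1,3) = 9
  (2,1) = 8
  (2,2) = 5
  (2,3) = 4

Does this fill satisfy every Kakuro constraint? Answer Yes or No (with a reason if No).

Yes

Across: 4+2+9=15; 8+5+4=17. Down: 4+8=12; 2+5=7; 9+4=13. No digit repeats within any run.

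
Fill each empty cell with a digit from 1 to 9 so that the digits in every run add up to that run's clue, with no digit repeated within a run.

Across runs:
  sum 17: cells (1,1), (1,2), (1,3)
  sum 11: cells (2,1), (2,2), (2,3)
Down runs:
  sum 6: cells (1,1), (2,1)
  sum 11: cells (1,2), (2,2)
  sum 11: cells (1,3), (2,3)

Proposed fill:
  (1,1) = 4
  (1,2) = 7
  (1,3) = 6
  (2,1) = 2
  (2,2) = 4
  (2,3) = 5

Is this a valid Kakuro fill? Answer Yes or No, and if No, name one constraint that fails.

Across: 4+7+6=17; 2+4+5=11. Down: 4+2=6; 7+4=11; 6+5=11. No digit repeats within any run.

Yes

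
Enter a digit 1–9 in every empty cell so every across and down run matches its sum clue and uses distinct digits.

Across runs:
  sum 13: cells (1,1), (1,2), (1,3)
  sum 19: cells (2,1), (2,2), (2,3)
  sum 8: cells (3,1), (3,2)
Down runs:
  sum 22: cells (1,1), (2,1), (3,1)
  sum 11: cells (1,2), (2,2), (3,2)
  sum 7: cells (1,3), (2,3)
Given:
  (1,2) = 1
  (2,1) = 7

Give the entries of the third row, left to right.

6, 2

(1,1) = 9: the only remaining digit allowed by both the 13 across and the 22 down.
(1,3) = 13 − 10 = 3 completes the 13 across.
(2,3) = 7 − 3 = 4 completes the 7 down.
(3,1) = 22 − 16 = 6 completes the 22 down.
(3,2) = 8 − 6 = 2 completes the 8 across.
(2,2) = 19 − 11 = 8 completes the 19 across.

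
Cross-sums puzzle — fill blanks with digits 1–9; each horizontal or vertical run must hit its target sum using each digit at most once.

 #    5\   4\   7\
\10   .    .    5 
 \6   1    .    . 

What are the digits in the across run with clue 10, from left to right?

6 in 3 cells must be {1,2,3}; 4 in 2 cells must be {1,3}.
R1C1 = 5 − 1 = 4 completes the 5 down.
R1C2 = 10 − 9 = 1 completes the 10 across.
R2C2 = 4 − 1 = 3 completes the 4 down.
R2C3 = 6 − 4 = 2 completes the 6 across.

4, 1, 5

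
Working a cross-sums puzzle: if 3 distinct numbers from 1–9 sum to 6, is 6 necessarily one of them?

No

The only way to make 6 from 3 distinct digits is {1,2,3}, which does not contain 6.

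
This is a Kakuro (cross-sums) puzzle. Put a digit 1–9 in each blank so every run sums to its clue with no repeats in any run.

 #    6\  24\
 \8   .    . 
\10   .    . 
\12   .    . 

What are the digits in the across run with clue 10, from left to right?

2 8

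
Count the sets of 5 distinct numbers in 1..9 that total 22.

5 distinct digits from 1–9 sum between 15 and 35.

9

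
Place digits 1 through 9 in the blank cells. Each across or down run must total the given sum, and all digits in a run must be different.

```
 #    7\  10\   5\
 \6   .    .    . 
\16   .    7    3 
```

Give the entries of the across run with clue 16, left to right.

6, 7, 3

6 in 3 cells must be {1,2,3}.
R1C2 = 10 − 7 = 3 completes the 10 down.
R1C3 = 5 − 3 = 2 completes the 5 down.
R2C1 = 16 − 10 = 6 completes the 16 across.
R1C1 = 6 − 5 = 1 completes the 6 across.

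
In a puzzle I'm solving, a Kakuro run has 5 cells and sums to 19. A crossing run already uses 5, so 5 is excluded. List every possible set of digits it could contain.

{1,2,3,4,9}; {1,2,3,6,7}

5 distinct digits from 1–9 sum between 15 and 35.
Dropping sets that contain 5.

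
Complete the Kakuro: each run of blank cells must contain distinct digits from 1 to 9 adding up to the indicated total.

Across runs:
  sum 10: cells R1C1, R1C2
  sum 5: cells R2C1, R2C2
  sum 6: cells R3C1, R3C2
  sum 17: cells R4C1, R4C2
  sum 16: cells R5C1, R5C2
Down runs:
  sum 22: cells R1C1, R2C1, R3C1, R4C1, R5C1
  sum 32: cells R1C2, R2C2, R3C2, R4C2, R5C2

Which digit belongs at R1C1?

3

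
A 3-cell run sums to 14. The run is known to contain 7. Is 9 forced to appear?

No

Counterexample: {1,6,7} sums to 14 under that restriction without using 9.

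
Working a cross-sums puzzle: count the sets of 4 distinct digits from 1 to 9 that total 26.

5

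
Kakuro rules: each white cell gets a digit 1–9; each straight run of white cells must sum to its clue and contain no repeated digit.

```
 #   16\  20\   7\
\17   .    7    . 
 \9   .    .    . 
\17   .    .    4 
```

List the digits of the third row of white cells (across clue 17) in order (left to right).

5 8 4

7 in 3 cells must be {1,2,4}.
No cell is forced outright now. R3C2 can only be 5 or 8 (the digits allowed by both its 17 across and its 20 down). If R3C2 = 5: then R2C2 would have to be in {1,2,3,4,5,6} for the 9 across but in {8} for the 20 down — contradiction. So R3C2 = 8.
R2C2 = 20 − 15 = 5 completes the 20 down.
R2C3 = 1: the only remaining digit allowed by both the 9 across and the 7 down.
R3C1 = 17 − 12 = 5 completes the 17 across.
R1C3 = 7 − 5 = 2 completes the 7 down.
R2C1 = 9 − 6 = 3 completes the 9 across.
R1C1 = 17 − 9 = 8 completes the 17 across.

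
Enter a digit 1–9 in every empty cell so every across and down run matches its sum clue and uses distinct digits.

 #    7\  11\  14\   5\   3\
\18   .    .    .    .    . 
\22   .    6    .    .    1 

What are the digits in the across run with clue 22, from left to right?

3 6 8 4 1

3 in 2 cells must be {1,2}.
R1C2 = 11 − 6 = 5 completes the 11 down.
Given what's placed, R1C3 must be 6 to fit the 18 across and 14 down.
R1C5 = 3 − 1 = 2 completes the 3 down.
R2C3 = 14 − 6 = 8 completes the 14 down.
No cell is forced outright now. R1C1 can only be 1 or 4 (the digits allowed by both its 18 across and its 7 down). If R1C1 = 1: that forces R1C4 = 4, after which R2C1 would have to be in {2,3,4,5} for the 22 across but in {6} for the 7 down — contradiction. So R1C1 = 4.
R1C4 = 18 − 17 = 1 completes the 18 across.
R2C1 = 7 − 4 = 3 completes the 7 down.
R2C4 = 22 − 18 = 4 completes the 22 across.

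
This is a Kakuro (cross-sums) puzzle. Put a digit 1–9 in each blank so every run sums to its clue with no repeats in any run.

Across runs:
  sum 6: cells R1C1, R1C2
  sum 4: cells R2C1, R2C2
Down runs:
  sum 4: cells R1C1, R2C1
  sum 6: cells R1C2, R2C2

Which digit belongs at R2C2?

4 in 2 cells must be {1,3}.
The 6 across and the 4 down share only 1, so R1C1 = 1.
R1C2 = 6 − 1 = 5 completes the 6 across.
R2C1 = 4 − 1 = 3 completes the 4 down.
R2C2 = 4 − 3 = 1 completes the 4 across.

1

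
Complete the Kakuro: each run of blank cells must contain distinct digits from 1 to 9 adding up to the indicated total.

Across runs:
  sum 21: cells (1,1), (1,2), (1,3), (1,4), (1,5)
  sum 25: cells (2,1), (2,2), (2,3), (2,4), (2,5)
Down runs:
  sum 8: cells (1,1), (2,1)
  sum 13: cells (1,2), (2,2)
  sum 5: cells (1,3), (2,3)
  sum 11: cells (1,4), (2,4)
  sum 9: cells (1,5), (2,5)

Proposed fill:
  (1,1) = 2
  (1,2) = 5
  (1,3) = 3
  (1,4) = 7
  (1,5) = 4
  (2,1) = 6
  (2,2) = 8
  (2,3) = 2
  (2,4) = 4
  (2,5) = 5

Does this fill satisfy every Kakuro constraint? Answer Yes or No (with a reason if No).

Yes

Across: 2+5+3+7+4=21; 6+8+2+4+5=25. Down: 2+6=8; 5+8=13; 3+2=5; 7+4=11; 4+5=9. No digit repeats within any run.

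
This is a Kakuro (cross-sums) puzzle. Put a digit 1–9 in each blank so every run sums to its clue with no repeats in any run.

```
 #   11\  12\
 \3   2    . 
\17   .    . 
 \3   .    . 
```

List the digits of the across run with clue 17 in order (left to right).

3 in 2 cells must be {1,2}; 17 in 2 cells must be {8,9}.
R1C2 = 3 − 2 = 1 completes the 3 across.
Given what's placed, R2C1 must be 8 to fit the 17 across and 11 down.
R2C2 = 17 − 8 = 9 completes the 17 across.
R3C1 = 11 − 10 = 1 completes the 11 down.
R3C2 = 3 − 1 = 2 completes the 3 across.

8 9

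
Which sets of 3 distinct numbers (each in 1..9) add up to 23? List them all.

{6,8,9}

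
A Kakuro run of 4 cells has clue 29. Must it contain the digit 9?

The only way to make 29 from 4 distinct digits is {5,7,8,9}, which contains 9.

Yes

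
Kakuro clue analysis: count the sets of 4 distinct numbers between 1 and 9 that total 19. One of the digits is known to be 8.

4 distinct digits from 1–9 sum between 10 and 30.
Keeping only sets containing 8.
Enumerating: {1,3,7,8}, {1,4,6,8}, {2,3,6,8}, {2,4,5,8}.

4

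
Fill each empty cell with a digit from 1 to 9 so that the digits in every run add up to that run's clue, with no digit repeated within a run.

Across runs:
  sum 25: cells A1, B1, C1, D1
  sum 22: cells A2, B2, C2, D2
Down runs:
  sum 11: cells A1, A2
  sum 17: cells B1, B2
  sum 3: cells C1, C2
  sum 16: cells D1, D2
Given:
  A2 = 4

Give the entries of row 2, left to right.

4, 9, 2, 7

17 in 2 cells must be {8,9}; 3 in 2 cells must be {1,2}; 16 in 2 cells must be {7,9}.
A1 = 11 − 4 = 7 completes the 11 down.
Given what's placed, C1 must be 1 to fit the 25 across and 3 down.
Given what's placed, D1 must be 9 to fit the 25 across and 16 down.
C2 = 3 − 1 = 2 completes the 3 down.
D2 = 16 − 9 = 7 completes the 16 down.
B1 = 25 − 17 = 8 completes the 25 across.
B2 = 22 − 13 = 9 completes the 22 across.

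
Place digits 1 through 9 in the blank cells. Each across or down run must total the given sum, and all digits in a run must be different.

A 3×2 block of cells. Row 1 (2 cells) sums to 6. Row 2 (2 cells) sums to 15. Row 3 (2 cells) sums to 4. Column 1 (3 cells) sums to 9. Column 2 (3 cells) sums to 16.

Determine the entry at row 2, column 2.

9

4 in 2 cells must be {1,3}.
The 15 across and the 9 down share only 6, so (2,1) = 6.
(2,2) = 15 − 6 = 9 completes the 15 across.
Given what's placed, (3,1) must be 1 to fit the 4 across and 9 down.
(3,2) = 4 − 1 = 3 completes the 4 across.
(1,1) = 9 − 7 = 2 completes the 9 down.
(1,2) = 6 − 2 = 4 completes the 6 across.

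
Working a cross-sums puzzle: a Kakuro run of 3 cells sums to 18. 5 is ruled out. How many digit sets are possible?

3 distinct digits from 1–9 sum between 6 and 24.
Dropping sets that contain 5.
Enumerating: {1,8,9}, {2,7,9}, {3,6,9}, {3,7,8}, {4,6,8}.

5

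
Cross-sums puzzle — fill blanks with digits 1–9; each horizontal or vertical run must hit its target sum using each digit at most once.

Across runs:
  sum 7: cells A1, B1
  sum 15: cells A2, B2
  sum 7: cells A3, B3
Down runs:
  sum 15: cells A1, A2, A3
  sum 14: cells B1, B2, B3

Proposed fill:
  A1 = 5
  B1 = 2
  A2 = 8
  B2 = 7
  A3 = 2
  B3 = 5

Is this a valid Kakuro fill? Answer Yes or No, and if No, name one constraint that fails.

Yes

Across: 5+2=7; 8+7=15; 2+5=7. Down: 5+8+2=15; 2+7+5=14. No digit repeats within any run.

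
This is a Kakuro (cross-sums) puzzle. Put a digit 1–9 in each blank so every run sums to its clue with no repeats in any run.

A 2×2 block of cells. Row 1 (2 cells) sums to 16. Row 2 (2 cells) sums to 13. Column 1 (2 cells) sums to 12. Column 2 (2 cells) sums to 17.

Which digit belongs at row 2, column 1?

5

16 in 2 cells must be {7,9}; 17 in 2 cells must be {8,9}.
The 16 across and the 17 down share only 9, so (1,2) = 9.
(2,2) = 17 − 9 = 8 completes the 17 down.
(1,1) = 16 − 9 = 7 completes the 16 across.
(2,1) = 13 − 8 = 5 completes the 13 across.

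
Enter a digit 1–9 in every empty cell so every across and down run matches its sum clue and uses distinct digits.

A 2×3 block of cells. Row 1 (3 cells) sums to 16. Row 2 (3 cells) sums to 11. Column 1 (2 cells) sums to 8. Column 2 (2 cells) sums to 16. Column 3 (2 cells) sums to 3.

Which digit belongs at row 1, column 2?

9

16 in 2 cells must be {7,9}; 3 in 2 cells must be {1,2}.
The 11 across and the 16 down share only 7, so (2,2) = 7.
Given what's placed, (2,3) must be 1 to fit the 11 across and 3 down.
(1,2) = 16 − 7 = 9 completes the 16 down.
(1,3) = 3 − 1 = 2 completes the 3 down.
(2,1) = 11 − 8 = 3 completes the 11 across.
(1,1) = 16 − 11 = 5 completes the 16 across.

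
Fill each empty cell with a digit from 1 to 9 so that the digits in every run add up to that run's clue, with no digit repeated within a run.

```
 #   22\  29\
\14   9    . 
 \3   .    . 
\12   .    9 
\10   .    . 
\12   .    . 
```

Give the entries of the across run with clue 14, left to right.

3 in 2 cells must be {1,2}.
R1C2 = 14 − 9 = 5 completes the 14 across.

9, 5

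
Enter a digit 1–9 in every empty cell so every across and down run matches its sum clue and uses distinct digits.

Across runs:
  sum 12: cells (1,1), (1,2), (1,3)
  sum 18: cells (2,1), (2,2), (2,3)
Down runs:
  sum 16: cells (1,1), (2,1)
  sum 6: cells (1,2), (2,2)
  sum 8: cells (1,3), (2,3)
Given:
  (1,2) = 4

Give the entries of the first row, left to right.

16 in 2 cells must be {7,9}.
Given what's placed, (1,1) must be 7 to fit the 12 across and 16 down.
(1,3) = 12 − 11 = 1 completes the 12 across.
(2,1) = 16 − 7 = 9 completes the 16 down.
(2,2) = 6 − 4 = 2 completes the 6 down.
(2,3) = 18 − 11 = 7 completes the 18 across.

7 4 1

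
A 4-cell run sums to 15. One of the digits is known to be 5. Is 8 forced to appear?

No

Counterexample: {1,2,5,7} sums to 15 under that restriction without using 8.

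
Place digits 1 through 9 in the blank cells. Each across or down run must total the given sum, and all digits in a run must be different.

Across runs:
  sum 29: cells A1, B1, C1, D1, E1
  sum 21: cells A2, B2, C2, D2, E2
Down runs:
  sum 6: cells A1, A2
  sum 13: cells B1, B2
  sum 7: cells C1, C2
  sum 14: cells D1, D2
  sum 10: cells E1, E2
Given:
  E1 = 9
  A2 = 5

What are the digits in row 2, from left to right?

A1 = 6 − 5 = 1 completes the 6 down.
E2 = 10 − 9 = 1 completes the 10 down.
Nothing is forced directly, so branch on C1, whose candidates are 4 or 5 or 6. If C1 = 4: that forces D1 = 8, C2 = 3, after which D2 would have to be in {4,8} for the 21 across but in {6} for the 14 down — contradiction. If C1 = 6: then C2 would have to be in {2,3,4,6,7,8,9} for the 21 across but in {1} for the 7 down — contradiction. So C1 = 5.
C2 = 7 − 5 = 2 completes the 7 down.
Nothing is forced directly, so branch on D2, whose candidates are 6 or 9. If D2 = 9: then D1 would have to be in {6,8} for the 29 across but in {5} for the 14 down — contradiction. So D2 = 6.
D1 = 14 − 6 = 8 completes the 14 down.
B2 = 21 − 14 = 7 completes the 21 across.
B1 = 29 − 23 = 6 completes the 29 across.

5 7 2 6 1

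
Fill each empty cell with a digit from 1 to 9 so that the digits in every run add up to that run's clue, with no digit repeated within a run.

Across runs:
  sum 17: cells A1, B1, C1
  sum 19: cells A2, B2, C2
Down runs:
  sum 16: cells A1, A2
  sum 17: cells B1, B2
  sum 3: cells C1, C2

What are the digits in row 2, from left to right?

16 in 2 cells must be {7,9}; 17 in 2 cells must be {8,9}; 3 in 2 cells must be {1,2}.
The 19 across and the 3 down share only 2, so C2 = 2.
C1 = 3 − 2 = 1 completes the 3 down.
Given what's placed, A2 must be 9 to fit the 19 across and 16 down.
B2 = 19 − 11 = 8 completes the 19 across.
A1 = 16 − 9 = 7 completes the 16 down.
B1 = 17 − 8 = 9 completes the 17 across.

9 8 2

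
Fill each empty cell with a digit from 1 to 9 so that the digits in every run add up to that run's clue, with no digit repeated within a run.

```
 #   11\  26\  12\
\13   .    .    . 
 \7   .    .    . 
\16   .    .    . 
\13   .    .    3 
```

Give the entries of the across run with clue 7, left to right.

2 4 1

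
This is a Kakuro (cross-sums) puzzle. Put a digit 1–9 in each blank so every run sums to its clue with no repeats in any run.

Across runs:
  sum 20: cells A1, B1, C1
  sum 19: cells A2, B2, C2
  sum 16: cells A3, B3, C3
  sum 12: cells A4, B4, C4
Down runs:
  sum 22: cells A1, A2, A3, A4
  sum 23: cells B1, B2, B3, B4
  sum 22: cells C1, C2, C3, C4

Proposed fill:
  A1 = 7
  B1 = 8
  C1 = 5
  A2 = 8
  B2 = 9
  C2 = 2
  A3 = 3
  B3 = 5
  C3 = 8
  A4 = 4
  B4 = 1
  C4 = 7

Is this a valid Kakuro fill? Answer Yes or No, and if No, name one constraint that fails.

Yes

Across: 7+8+5=20; 8+9+2=19; 3+5+8=16; 4+1+7=12. Down: 7+8+3+4=22; 8+9+5+1=23; 5+2+8+7=22. No digit repeats within any run.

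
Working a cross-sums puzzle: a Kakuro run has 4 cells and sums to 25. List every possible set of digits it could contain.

4 distinct digits from 1–9 sum between 10 and 30.

{1,7,8,9}; {2,6,8,9}; {3,5,8,9}; {3,6,7,9}; {4,5,7,9}; {4,6,7,8}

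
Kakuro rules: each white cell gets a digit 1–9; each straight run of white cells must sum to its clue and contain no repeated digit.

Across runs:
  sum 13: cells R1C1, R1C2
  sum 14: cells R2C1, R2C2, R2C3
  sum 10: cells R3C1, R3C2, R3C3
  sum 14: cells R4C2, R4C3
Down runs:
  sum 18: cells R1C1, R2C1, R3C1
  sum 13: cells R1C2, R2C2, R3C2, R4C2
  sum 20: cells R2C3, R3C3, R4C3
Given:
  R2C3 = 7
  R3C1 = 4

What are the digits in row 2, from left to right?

5 2 7

Given what's placed, R3C3 must be 5 to fit the 10 across and 20 down.
R4C3 = 20 − 12 = 8 completes the 20 down.
R3C2 = 10 − 9 = 1 completes the 10 across.
R4C2 = 14 − 8 = 6 completes the 14 across.
R1C2 = 4: the only remaining digit allowed by both the 13 across and the 13 down.
R2C2 = 13 − 11 = 2 completes the 13 down.
R1C1 = 13 − 4 = 9 completes the 13 across.
R2C1 = 14 − 9 = 5 completes the 14 across.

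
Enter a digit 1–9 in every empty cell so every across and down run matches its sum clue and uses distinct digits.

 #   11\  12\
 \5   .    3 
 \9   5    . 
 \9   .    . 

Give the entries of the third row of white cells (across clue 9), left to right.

R1C1 = 5 − 3 = 2 completes the 5 across.
R2C2 = 9 − 5 = 4 completes the 9 across.
R3C1 = 11 − 7 = 4 completes the 11 down.
R3C2 = 9 − 4 = 5 completes the 9 across.

4 5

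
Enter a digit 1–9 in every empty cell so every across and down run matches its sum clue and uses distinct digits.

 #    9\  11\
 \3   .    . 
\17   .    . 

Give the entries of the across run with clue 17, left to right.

8 9

3 in 2 cells must be {1,2}; 17 in 2 cells must be {8,9}.
The 3 across and the 11 down share only 2, so R1C2 = 2.
The 17 across and the 9 down share only 8, so R2C1 = 8.
R2C2 = 17 − 8 = 9 completes the 17 across.
R1C1 = 3 − 2 = 1 completes the 3 across.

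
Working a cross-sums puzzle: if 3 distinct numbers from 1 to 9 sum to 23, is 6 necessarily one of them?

The only way to make 23 from 3 distinct digits is {6,8,9}, which contains 6.

Yes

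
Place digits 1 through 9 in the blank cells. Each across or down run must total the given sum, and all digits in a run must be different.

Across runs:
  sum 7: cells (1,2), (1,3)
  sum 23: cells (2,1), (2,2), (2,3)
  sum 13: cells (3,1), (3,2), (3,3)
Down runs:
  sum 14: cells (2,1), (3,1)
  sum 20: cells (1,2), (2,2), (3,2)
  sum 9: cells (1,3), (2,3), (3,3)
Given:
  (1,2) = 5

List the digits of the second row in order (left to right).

23 in 3 cells must be {6,8,9}.
(1,3) = 7 − 5 = 2 completes the 7 across.
(2,3) = 6: the only remaining digit allowed by both the 23 across and the 9 down.
(3,3) = 9 − 8 = 1 completes the 9 down.
Nothing is forced directly, so branch on (2,1), whose candidates are 8 or 9. If (2,1) = 8: that forces (2,2) = 9, after which (3,1) would have to be in {3,4,5,7,8,9} for the 13 across but in {6} for the 14 down — contradiction. So (2,1) = 9.
(2,2) = 23 − 15 = 8 completes the 23 across.
(3,1) = 14 − 9 = 5 completes the 14 down.
(3,2) = 13 − 6 = 7 completes the 13 across.

9, 8, 6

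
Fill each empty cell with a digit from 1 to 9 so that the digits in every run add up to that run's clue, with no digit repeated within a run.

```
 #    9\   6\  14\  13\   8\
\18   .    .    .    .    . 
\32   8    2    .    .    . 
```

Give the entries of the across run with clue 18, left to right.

R1C1 = 9 − 8 = 1 completes the 9 down.
R1C2 = 6 − 2 = 4 completes the 6 down.
Nothing is forced directly, so branch on R2C5, whose candidates are 6 or 7. If R2C5 = 7: then R1C5 would have to be in {2,3,5,6,8} for the 18 across but in {1} for the 8 down — contradiction. So R2C5 = 6.
R1C5 = 8 − 6 = 2 completes the 8 down.
R2C3 = 9: the only remaining digit allowed by both the 32 across and the 14 down.
R2C4 = 32 − 25 = 7 completes the 32 across.
R1C3 = 14 − 9 = 5 completes the 14 down.
R1C4 = 18 − 12 = 6 completes the 18 across.

1 4 5 6 2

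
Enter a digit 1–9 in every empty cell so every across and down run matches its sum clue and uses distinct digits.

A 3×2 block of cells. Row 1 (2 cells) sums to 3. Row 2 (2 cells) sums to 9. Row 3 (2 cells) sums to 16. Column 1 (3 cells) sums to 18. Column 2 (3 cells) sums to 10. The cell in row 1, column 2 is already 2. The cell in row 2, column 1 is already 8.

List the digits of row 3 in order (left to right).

9, 7

3 in 2 cells must be {1,2}; 16 in 2 cells must be {7,9}.
(1,1) = 3 − 2 = 1 completes the 3 across.
(2,2) = 9 − 8 = 1 completes the 9 across.
(3,1) = 18 − 9 = 9 completes the 18 down.
(3,2) = 16 − 9 = 7 completes the 16 across.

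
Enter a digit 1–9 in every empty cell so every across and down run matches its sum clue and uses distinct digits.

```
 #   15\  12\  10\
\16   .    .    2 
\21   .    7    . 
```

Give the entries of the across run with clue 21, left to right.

6, 7, 8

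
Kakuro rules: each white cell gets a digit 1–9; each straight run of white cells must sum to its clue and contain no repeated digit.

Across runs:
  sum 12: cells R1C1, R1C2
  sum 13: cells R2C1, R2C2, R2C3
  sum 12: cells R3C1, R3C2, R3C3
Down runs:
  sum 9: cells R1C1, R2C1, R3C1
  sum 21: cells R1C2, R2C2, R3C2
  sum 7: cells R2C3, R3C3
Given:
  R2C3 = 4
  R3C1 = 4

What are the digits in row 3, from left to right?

4 5 3

R1C1 = 3: the only remaining digit allowed by both the 12 across and the 9 down.
R1C2 = 12 − 3 = 9 completes the 12 across.
R2C1 = 9 − 7 = 2 completes the 9 down.
R2C2 = 13 − 6 = 7 completes the 13 across.
R3C2 = 21 − 16 = 5 completes the 21 down.
R3C3 = 12 − 9 = 3 completes the 12 across.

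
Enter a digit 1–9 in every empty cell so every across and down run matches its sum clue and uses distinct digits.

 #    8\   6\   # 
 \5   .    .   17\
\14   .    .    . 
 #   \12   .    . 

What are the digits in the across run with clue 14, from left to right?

5, 1, 8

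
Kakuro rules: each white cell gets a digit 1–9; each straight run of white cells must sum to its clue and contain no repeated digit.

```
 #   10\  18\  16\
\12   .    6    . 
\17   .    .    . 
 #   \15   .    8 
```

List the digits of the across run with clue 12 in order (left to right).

1 6 5

R3C2 = 15 − 8 = 7 completes the 15 across.
R2C2 = 18 − 13 = 5 completes the 18 down.
R2C3 = 3: the only remaining digit allowed by both the 17 across and the 16 down.
R1C3 = 16 − 11 = 5 completes the 16 down.
R2C1 = 17 − 8 = 9 completes the 17 across.
R1C1 = 12 − 11 = 1 completes the 12 across.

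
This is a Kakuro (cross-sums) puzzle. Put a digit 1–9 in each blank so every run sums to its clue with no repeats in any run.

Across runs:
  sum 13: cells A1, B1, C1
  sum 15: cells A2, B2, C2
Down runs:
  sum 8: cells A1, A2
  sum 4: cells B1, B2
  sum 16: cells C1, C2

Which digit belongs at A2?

4 in 2 cells must be {1,3}; 16 in 2 cells must be {7,9}.
Nothing is forced directly, so branch on B1, whose candidates are 1 or 3. If B1 = 3: that forces C1 = 9, B2 = 1, after which C2 would have to be in {5,6,8,9} for the 15 across but in {7} for the 16 down — contradiction. So B1 = 1.
B2 = 4 − 1 = 3 completes the 4 down.
Given what's placed, C2 must be 7 to fit the 15 across and 16 down.
C1 = 16 − 7 = 9 completes the 16 down.
A2 = 15 − 10 = 5 completes the 15 across.
A1 = 13 − 10 = 3 completes the 13 across.

5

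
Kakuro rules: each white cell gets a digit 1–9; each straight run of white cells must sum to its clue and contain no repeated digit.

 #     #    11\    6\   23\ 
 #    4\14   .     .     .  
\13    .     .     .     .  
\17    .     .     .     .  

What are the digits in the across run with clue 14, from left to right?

2 3 9

4 in 2 cells must be {1,3}; 6 in 3 cells must be {1,2,3}; 23 in 3 cells must be {6,8,9}.
R2C4 = 6: only digit in both the 13-across and 23-down candidate sets.
Given what's placed, R2C1 must be 1 to fit the 13 across and 4 down.
R2C3 = 2: the only remaining digit allowed by both the 13 across and the 6 down.
R3C1 = 4 − 1 = 3 completes the 4 down.
Given what's placed, R3C3 must be 1 to fit the 17 across and 6 down.
R1C3 = 6 − 3 = 3 completes the 6 down.
Given what's placed, R1C4 must be 9 to fit the 14 across and 23 down.
R2C2 = 13 − 9 = 4 completes the 13 across.
R3C4 = 23 − 15 = 8 completes the 23 down.
R1C2 = 14 − 12 = 2 completes the 14 across.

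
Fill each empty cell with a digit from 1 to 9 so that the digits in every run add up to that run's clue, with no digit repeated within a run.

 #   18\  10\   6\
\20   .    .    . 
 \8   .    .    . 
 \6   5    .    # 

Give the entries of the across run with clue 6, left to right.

5 1

Given what's placed, R2C1 must be 4 to fit the 8 across and 18 down.
Given what's placed, R2C3 must be 1 to fit the 8 across and 6 down.
R3C2 = 6 − 5 = 1 completes the 6 across.
R1C1 = 18 − 9 = 9 completes the 18 down.
R1C3 = 6 − 1 = 5 completes the 6 down.
R2C2 = 8 − 5 = 3 completes the 8 across.
R1C2 = 20 − 14 = 6 completes the 20 across.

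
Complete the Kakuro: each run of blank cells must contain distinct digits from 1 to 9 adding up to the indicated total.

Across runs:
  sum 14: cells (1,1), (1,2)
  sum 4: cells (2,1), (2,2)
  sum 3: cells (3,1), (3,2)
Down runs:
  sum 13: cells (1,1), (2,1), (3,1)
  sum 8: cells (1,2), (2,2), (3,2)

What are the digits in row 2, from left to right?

4 in 2 cells must be {1,3}; 3 in 2 cells must be {1,2}.
The 14 across and the 8 down share only 5, so (1,2) = 5.
Given what's placed, (2,2) must be 1 to fit the 4 across and 8 down.
(3,2) = 8 − 6 = 2 completes the 8 down.
(1,1) = 14 − 5 = 9 completes the 14 across.
(2,1) = 4 − 1 = 3 completes the 4 across.
(3,1) = 3 − 2 = 1 completes the 3 across.

3, 1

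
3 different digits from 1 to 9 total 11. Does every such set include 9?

Counterexample: {1,2,8} sums to 11 without using 9.

No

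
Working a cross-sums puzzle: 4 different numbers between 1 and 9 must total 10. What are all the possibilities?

4 distinct digits from 1–9 sum between 10 and 30.
Only one set works: {1,2,3,4}.

{1,2,3,4}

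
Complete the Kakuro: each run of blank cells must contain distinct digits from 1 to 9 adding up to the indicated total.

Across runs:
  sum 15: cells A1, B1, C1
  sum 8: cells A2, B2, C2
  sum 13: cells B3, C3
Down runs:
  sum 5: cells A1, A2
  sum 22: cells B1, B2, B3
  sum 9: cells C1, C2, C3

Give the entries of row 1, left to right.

Only 5 fits B2 under both its across sum 8 and down sum 22.
Nothing is forced directly, so branch on B1, whose candidates are 8 or 9. If B1 = 9: that forces B3 = 8, C3 = 5, C1 = 1, after which C2 would have to be in {1,2} for the 8 across but in {3} for the 9 down — contradiction. So B1 = 8.
B3 = 22 − 13 = 9 completes the 22 down.
C3 = 13 − 9 = 4 completes the 13 across.
C2 = 2: the only remaining digit allowed by both the 8 across and the 9 down.
C1 = 9 − 6 = 3 completes the 9 down.
A2 = 8 − 7 = 1 completes the 8 across.
A1 = 15 − 11 = 4 completes the 15 across.

4 8 3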